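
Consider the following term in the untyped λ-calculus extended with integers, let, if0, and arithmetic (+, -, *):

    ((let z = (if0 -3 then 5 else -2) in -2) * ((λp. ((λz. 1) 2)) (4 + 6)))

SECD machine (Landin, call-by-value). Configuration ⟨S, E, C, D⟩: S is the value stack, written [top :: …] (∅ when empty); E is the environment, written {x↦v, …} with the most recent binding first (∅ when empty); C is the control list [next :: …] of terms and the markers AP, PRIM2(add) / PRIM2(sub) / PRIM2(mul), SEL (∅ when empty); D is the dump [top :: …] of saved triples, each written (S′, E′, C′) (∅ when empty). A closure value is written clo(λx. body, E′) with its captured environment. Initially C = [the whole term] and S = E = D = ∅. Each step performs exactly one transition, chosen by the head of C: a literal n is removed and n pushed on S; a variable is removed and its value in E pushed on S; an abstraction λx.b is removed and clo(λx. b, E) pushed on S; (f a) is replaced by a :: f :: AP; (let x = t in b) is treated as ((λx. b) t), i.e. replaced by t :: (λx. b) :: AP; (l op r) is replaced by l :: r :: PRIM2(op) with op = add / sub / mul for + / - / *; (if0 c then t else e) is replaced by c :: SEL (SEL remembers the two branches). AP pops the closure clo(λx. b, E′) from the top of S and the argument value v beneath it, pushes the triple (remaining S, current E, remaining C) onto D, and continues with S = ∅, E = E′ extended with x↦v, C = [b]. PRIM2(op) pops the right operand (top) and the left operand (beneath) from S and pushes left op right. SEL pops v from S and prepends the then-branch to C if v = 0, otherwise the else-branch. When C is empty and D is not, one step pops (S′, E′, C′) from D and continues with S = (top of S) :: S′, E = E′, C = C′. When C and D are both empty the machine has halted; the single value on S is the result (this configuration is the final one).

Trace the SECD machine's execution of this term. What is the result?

Answer: -2

Execution trace:
[0] <S=∅, E=∅, C=[((let z = (if0 -3 then 5 else -2) in -2) * ((λp. ((λz. 1) 2)) (4 + 6)))], D=∅>
[1] <S=∅, E=∅, C=[(let z = (if0 -3 then 5 else -2) in -2) :: ((λp. ((λz. 1) 2)) (4 + 6)) :: PRIM2(mul)], D=∅>
[2] <S=∅, E=∅, C=[(if0 -3 then 5 else -2) :: (λz. -2) :: AP :: ((λp. ((λz. 1) 2)) (4 + 6)) :: PRIM2(mul)], D=∅>
[3] <S=∅, E=∅, C=[-3 :: SEL :: (λz. -2) :: AP :: ((λp. ((λz. 1) 2)) (4 + 6)) :: PRIM2(mul)], D=∅>
[4] <S=[-3], E=∅, C=[SEL :: (λz. -2) :: AP :: ((λp. ((λz. 1) 2)) (4 + 6)) :: PRIM2(mul)], D=∅>
[5] <S=∅, E=∅, C=[-2 :: (λz. -2) :: AP :: ((λp. ((λz. 1) 2)) (4 + 6)) :: PRIM2(mul)], D=∅>
[6] <S=[-2], E=∅, C=[(λz. -2) :: AP :: ((λp. ((λz. 1) 2)) (4 + 6)) :: PRIM2(mul)], D=∅>
[7] <S=[clo(λz. -2, ∅) :: -2], E=∅, C=[AP :: ((λp. ((λz. 1) 2)) (4 + 6)) :: PRIM2(mul)], D=∅>
[8] <S=∅, E={z↦-2}, C=[-2], D=[(∅, ∅, [((λp. ((λz. 1) 2)) (4 + 6)) :: PRIM2(mul)])]>
[9] <S=[-2], E={z↦-2}, C=∅, D=[(∅, ∅, [((λp. ((λz. 1) 2)) (4 + 6)) :: PRIM2(mul)])]>
[10] <S=[-2], E=∅, C=[((λp. ((λz. 1) 2)) (4 + 6)) :: PRIM2(mul)], D=∅>
[11] <S=[-2], E=∅, C=[(4 + 6) :: (λp. ((λz. 1) 2)) :: AP :: PRIM2(mul)], D=∅>
[12] <S=[-2], E=∅, C=[4 :: 6 :: PRIM2(add) :: (λp. ((λz. 1) 2)) :: AP :: PRIM2(mul)], D=∅>
[13] <S=[4 :: -2], E=∅, C=[6 :: PRIM2(add) :: (λp. ((λz. 1) 2)) :: AP :: PRIM2(mul)], D=∅>
[14] <S=[6 :: 4 :: -2], E=∅, C=[PRIM2(add) :: (λp. ((λz. 1) 2)) :: AP :: PRIM2(mul)], D=∅>
[15] <S=[10 :: -2], E=∅, C=[(λp. ((λz. 1) 2)) :: AP :: PRIM2(mul)], D=∅>
[16] <S=[clo(λp. ((λz. 1) 2), ∅) :: 10 :: -2], E=∅, C=[AP :: PRIM2(mul)], D=∅>
[17] <S=∅, E={p↦10}, C=[((λz. 1) 2)], D=[([-2], ∅, [PRIM2(mul)])]>
[18] <S=∅, E={p↦10}, C=[2 :: (λz. 1) :: AP], D=[([-2], ∅, [PRIM2(mul)])]>
[19] <S=[2], E={p↦10}, C=[(λz. 1) :: AP], D=[([-2], ∅, [PRIM2(mul)])]>
[20] <S=[clo(λz. 1, {p↦10}) :: 2], E={p↦10}, C=[AP], D=[([-2], ∅, [PRIM2(mul)])]>
[21] <S=∅, E={z↦2, p↦10}, C=[1], D=[(∅, {p↦10}, ∅) :: ([-2], ∅, [PRIM2(mul)])]>
[22] <S=[1], E={z↦2, p↦10}, C=∅, D=[(∅, {p↦10}, ∅) :: ([-2], ∅, [PRIM2(mul)])]>
[23] <S=[1], E={p↦10}, C=∅, D=[([-2], ∅, [PRIM2(mul)])]>
[24] <S=[1 :: -2], E=∅, C=[PRIM2(mul)], D=∅>
[25] <S=[-2], E=∅, C=∅, D=∅>
→ final value -2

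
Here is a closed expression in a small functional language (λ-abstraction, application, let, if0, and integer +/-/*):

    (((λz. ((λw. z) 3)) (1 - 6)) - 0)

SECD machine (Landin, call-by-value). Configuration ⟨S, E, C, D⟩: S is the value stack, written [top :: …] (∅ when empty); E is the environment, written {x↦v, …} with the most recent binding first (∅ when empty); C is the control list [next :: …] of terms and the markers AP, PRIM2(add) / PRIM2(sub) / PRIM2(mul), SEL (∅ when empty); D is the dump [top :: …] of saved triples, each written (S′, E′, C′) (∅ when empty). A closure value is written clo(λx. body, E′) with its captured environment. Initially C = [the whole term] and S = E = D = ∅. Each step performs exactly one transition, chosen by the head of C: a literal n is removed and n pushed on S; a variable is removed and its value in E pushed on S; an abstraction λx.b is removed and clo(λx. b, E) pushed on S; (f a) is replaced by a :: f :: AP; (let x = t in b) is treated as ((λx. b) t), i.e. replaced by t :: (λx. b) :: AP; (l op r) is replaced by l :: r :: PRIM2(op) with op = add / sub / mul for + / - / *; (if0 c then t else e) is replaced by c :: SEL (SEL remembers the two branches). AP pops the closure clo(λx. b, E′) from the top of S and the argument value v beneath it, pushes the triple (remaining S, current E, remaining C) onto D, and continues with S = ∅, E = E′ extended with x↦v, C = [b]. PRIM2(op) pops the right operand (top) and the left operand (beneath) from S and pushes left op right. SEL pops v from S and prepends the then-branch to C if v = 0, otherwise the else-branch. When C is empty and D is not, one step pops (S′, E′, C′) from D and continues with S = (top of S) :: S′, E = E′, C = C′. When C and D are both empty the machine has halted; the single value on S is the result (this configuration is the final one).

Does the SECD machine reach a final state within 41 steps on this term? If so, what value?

t=0: [S=∅ | E=∅ | C=[(((λz. ((λw. z) 3)) (1 - 6)) - 0)] | D=∅]
t=1: [S=∅ | E=∅ | C=[((λz. ((λw. z) 3)) (1 - 6)) :: 0 :: PRIM2(sub)] | D=∅]
t=2: [S=∅ | E=∅ | C=[(1 - 6) :: (λz. ((λw. z) 3)) :: AP :: 0 :: PRIM2(sub)] | D=∅]
t=3: [S=∅ | E=∅ | C=[1 :: 6 :: PRIM2(sub) :: (λz. ((λw. z) 3)) :: AP :: 0 :: PRIM2(sub)] | D=∅]
t=4: [S=[1] | E=∅ | C=[6 :: PRIM2(sub) :: (λz. ((λw. z) 3)) :: AP :: 0 :: PRIM2(sub)] | D=∅]
t=5: [S=[6 :: 1] | E=∅ | C=[PRIM2(sub) :: (λz. ((λw. z) 3)) :: AP :: 0 :: PRIM2(sub)] | D=∅]
t=6: [S=[-5] | E=∅ | C=[(λz. ((λw. z) 3)) :: AP :: 0 :: PRIM2(sub)] | D=∅]
t=7: [S=[clo(λz. ((λw. z) 3), ∅) :: -5] | E=∅ | C=[AP :: 0 :: PRIM2(sub)] | D=∅]
t=8: [S=∅ | E={z↦-5} | C=[((λw. z) 3)] | D=[(∅, ∅, [0 :: PRIM2(sub)])]]
t=9: [S=∅ | E={z↦-5} | C=[3 :: (λw. z) :: AP] | D=[(∅, ∅, [0 :: PRIM2(sub)])]]
t=10: [S=[3] | E={z↦-5} | C=[(λw. z) :: AP] | D=[(∅, ∅, [0 :: PRIM2(sub)])]]
t=11: [S=[clo(λw. z, {z↦-5}) :: 3] | E={z↦-5} | C=[AP] | D=[(∅, ∅, [0 :: PRIM2(sub)])]]
t=12: [S=∅ | E={w↦3, z↦-5} | C=[z] | D=[(∅, {z↦-5}, ∅) :: (∅, ∅, [0 :: PRIM2(sub)])]]
t=13: [S=[-5] | E={w↦3, z↦-5} | C=∅ | D=[(∅, {z↦-5}, ∅) :: (∅, ∅, [0 :: PRIM2(sub)])]]
t=14: [S=[-5] | E={z↦-5} | C=∅ | D=[(∅, ∅, [0 :: PRIM2(sub)])]]
t=15: [S=[-5] | E=∅ | C=[0 :: PRIM2(sub)] | D=∅]
t=16: [S=[0 :: -5] | E=∅ | C=[PRIM2(sub)] | D=∅]
t=17: [S=[-5] | E=∅ | C=∅ | D=∅]
→ final value -5

Answer: -5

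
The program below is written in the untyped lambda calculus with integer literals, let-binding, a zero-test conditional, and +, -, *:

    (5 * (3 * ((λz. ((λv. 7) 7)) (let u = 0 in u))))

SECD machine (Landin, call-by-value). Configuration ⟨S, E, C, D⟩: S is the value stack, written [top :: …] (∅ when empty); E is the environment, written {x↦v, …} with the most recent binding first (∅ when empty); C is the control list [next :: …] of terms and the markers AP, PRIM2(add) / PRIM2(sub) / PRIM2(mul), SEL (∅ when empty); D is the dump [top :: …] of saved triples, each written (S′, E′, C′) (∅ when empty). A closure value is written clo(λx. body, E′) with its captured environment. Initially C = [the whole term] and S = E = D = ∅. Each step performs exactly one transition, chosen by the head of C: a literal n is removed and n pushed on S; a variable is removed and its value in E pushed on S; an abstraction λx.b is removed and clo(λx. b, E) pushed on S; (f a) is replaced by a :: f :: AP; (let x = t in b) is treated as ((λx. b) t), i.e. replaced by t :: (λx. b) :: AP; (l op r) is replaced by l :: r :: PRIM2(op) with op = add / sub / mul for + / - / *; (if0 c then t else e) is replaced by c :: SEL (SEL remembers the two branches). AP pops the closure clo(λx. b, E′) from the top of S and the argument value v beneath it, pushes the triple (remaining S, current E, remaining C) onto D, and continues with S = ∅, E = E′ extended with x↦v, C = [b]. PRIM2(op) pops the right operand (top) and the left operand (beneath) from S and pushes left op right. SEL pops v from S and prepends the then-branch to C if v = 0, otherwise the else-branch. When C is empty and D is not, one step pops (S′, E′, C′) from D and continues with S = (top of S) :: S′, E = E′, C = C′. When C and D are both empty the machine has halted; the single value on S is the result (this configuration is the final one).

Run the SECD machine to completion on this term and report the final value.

0. ⟨S=∅; E=∅; C=[(5 * (3 * ((λz. ((λv. 7) 7)) (let u = 0 in u))))]; D=∅⟩
1. ⟨S=∅; E=∅; C=[5 :: (3 * ((λz. ((λv. 7) 7)) (let u = 0 in u))) :: PRIM2(mul)]; D=∅⟩
2. ⟨S=[5]; E=∅; C=[(3 * ((λz. ((λv. 7) 7)) (let u = 0 in u))) :: PRIM2(mul)]; D=∅⟩
3. ⟨S=[5]; E=∅; C=[3 :: ((λz. ((λv. 7) 7)) (let u = 0 in u)) :: PRIM2(mul) :: PRIM2(mul)]; D=∅⟩
4. ⟨S=[3 :: 5]; E=∅; C=[((λz. ((λv. 7) 7)) (let u = 0 in u)) :: PRIM2(mul) :: PRIM2(mul)]; D=∅⟩
5. ⟨S=[3 :: 5]; E=∅; C=[(let u = 0 in u) :: (λz. ((λv. 7) 7)) :: AP :: PRIM2(mul) :: PRIM2(mul)]; D=∅⟩
6. ⟨S=[3 :: 5]; E=∅; C=[0 :: (λu. u) :: AP :: (λz. ((λv. 7) 7)) :: AP :: PRIM2(mul) :: PRIM2(mul)]; D=∅⟩
7. ⟨S=[0 :: 3 :: 5]; E=∅; C=[(λu. u) :: AP :: (λz. ((λv. 7) 7)) :: AP :: PRIM2(mul) :: PRIM2(mul)]; D=∅⟩
8. ⟨S=[clo(λu. u, ∅) :: 0 :: 3 :: 5]; E=∅; C=[AP :: (λz. ((λv. 7) 7)) :: AP :: PRIM2(mul) :: PRIM2(mul)]; D=∅⟩
9. ⟨S=∅; E={u↦0}; C=[u]; D=[([3 :: 5], ∅, [(λz. ((λv. 7) 7)) :: AP :: PRIM2(mul) :: PRIM2(mul)])]⟩
10. ⟨S=[0]; E={u↦0}; C=∅; D=[([3 :: 5], ∅, [(λz. ((λv. 7) 7)) :: AP :: PRIM2(mul) :: PRIM2(mul)])]⟩
11. ⟨S=[0 :: 3 :: 5]; E=∅; C=[(λz. ((λv. 7) 7)) :: AP :: PRIM2(mul) :: PRIM2(mul)]; D=∅⟩
12. ⟨S=[clo(λz. ((λv. 7) 7), ∅) :: 0 :: 3 :: 5]; E=∅; C=[AP :: PRIM2(mul) :: PRIM2(mul)]; D=∅⟩
13. ⟨S=∅; E={z↦0}; C=[((λv. 7) 7)]; D=[([3 :: 5], ∅, [PRIM2(mul) :: PRIM2(mul)])]⟩
14. ⟨S=∅; E={z↦0}; C=[7 :: (λv. 7) :: AP]; D=[([3 :: 5], ∅, [PRIM2(mul) :: PRIM2(mul)])]⟩
15. ⟨S=[7]; E={z↦0}; C=[(λv. 7) :: AP]; D=[([3 :: 5], ∅, [PRIM2(mul) :: PRIM2(mul)])]⟩
16. ⟨S=[clo(λv. 7, {z↦0}) :: 7]; E={z↦0}; C=[AP]; D=[([3 :: 5], ∅, [PRIM2(mul) :: PRIM2(mul)])]⟩
17. ⟨S=∅; E={v↦7, z↦0}; C=[7]; D=[(∅, {z↦0}, ∅) :: ([3 :: 5], ∅, [PRIM2(mul) :: PRIM2(mul)])]⟩
18. ⟨S=[7]; E={v↦7, z↦0}; C=∅; D=[(∅, {z↦0}, ∅) :: ([3 :: 5], ∅, [PRIM2(mul) :: PRIM2(mul)])]⟩
19. ⟨S=[7]; E={z↦0}; C=∅; D=[([3 :: 5], ∅, [PRIM2(mul) :: PRIM2(mul)])]⟩
20. ⟨S=[7 :: 3 :: 5]; E=∅; C=[PRIM2(mul) :: PRIM2(mul)]; D=∅⟩
21. ⟨S=[21 :: 5]; E=∅; C=[PRIM2(mul)]; D=∅⟩
22. ⟨S=[105]; E=∅; C=∅; D=∅⟩
→ final value 105

Answer: 105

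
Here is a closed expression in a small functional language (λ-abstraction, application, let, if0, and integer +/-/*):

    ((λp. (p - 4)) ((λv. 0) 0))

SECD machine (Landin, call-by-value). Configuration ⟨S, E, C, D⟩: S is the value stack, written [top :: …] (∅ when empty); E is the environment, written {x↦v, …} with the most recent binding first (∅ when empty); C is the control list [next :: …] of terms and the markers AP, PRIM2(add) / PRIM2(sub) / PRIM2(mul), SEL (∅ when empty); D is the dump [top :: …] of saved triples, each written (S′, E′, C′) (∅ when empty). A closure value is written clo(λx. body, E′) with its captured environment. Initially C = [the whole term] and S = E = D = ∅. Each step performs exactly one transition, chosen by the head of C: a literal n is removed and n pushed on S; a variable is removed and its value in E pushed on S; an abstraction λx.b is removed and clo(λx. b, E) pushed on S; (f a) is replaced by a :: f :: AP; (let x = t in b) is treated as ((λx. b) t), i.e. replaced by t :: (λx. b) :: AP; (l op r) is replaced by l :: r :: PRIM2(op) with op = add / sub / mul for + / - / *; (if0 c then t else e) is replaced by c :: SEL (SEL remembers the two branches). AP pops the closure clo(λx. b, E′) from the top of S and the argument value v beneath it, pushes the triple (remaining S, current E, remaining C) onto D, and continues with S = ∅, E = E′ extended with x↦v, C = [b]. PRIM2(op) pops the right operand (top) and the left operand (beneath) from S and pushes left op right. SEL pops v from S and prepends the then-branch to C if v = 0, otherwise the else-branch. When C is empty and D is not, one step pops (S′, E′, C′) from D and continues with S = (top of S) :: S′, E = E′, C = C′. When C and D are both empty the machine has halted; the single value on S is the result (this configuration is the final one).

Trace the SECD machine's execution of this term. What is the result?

Answer: -4

Execution trace:
t=0: <S=∅, E=∅, C=[((λp. (p - 4)) ((λv. 0) 0))], D=∅>
t=1: <S=∅, E=∅, C=[((λv. 0) 0) :: (λp. (p - 4)) :: AP], D=∅>
t=2: <S=∅, E=∅, C=[0 :: (λv. 0) :: AP :: (λp. (p - 4)) :: AP], D=∅>
t=3: <S=[0], E=∅, C=[(λv. 0) :: AP :: (λp. (p - 4)) :: AP], D=∅>
t=4: <S=[clo(λv. 0, ∅) :: 0], E=∅, C=[AP :: (λp. (p - 4)) :: AP], D=∅>
t=5: <S=∅, E={v↦0}, C=[0], D=[(∅, ∅, [(λp. (p - 4)) :: AP])]>
t=6: <S=[0], E={v↦0}, C=∅, D=[(∅, ∅, [(λp. (p - 4)) :: AP])]>
t=7: <S=[0], E=∅, C=[(λp. (p - 4)) :: AP], D=∅>
t=8: <S=[clo(λp. (p - 4), ∅) :: 0], E=∅, C=[AP], D=∅>
t=9: <S=∅, E={p↦0}, C=[(p - 4)], D=[(∅, ∅, ∅)]>
t=10: <S=∅, E={p↦0}, C=[p :: 4 :: PRIM2(sub)], D=[(∅, ∅, ∅)]>
t=11: <S=[0], E={p↦0}, C=[4 :: PRIM2(sub)], D=[(∅, ∅, ∅)]>
t=12: <S=[4 :: 0], E={p↦0}, C=[PRIM2(sub)], D=[(∅, ∅, ∅)]>
t=13: <S=[-4], E={p↦0}, C=∅, D=[(∅, ∅, ∅)]>
t=14: <S=[-4], E=∅, C=∅, D=∅>
→ final value -4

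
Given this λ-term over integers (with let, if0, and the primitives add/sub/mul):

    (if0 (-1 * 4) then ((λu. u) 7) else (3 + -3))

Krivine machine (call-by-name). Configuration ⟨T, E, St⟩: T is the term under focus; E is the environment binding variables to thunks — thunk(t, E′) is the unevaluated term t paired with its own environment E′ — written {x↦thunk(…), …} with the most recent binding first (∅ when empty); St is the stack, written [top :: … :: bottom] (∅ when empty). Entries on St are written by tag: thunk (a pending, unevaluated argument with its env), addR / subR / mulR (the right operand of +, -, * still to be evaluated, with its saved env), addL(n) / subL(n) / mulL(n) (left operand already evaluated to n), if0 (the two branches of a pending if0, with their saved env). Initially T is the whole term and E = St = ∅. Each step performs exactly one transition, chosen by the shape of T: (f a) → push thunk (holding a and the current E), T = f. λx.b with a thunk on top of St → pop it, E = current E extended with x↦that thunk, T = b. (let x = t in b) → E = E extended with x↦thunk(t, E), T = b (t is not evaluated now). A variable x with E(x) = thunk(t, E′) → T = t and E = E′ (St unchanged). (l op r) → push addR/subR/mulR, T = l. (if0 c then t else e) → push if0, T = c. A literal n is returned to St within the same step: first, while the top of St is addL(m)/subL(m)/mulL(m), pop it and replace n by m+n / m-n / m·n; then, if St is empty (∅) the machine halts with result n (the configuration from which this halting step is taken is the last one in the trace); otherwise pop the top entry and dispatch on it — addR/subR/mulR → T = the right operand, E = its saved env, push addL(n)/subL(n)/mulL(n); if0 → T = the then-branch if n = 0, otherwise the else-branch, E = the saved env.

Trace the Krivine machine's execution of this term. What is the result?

Answer: 0

Derivation:
t=0: <T=(if0 (-1 * 4) then ((λu. u) 7) else (3 + -3)), E=∅, St=∅>
t=1: <T=(-1 * 4), E=∅, St=[if0]>
t=2: <T=-1, E=∅, St=[mulR :: if0]>
t=3: <T=4, E=∅, St=[mulL(-1) :: if0]>
t=4: <T=(3 + -3), E=∅, St=∅>
t=5: <T=3, E=∅, St=[addR]>
t=6: <T=-3, E=∅, St=[addL(3)]>
→ final value 0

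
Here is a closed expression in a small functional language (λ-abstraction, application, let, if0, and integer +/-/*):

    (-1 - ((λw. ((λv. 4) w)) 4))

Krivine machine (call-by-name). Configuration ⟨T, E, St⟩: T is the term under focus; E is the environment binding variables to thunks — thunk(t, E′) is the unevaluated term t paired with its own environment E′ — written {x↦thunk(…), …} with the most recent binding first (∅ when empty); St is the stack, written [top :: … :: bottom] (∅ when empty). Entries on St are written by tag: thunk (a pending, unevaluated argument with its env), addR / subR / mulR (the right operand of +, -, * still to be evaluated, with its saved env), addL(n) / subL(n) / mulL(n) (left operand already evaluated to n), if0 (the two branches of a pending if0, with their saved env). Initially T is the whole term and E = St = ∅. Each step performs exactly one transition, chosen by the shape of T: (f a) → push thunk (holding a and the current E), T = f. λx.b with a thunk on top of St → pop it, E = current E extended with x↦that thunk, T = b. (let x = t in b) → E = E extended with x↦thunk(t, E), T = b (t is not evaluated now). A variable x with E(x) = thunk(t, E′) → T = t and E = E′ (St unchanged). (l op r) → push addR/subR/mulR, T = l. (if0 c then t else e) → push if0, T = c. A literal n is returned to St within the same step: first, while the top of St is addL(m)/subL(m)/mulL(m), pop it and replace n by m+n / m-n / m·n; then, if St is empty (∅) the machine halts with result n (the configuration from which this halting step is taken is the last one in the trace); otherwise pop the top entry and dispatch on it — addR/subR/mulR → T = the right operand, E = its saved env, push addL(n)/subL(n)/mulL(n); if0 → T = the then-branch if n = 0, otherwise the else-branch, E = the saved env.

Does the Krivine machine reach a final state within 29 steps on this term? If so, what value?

step 0: [T=(-1 - ((λw. ((λv. 4) w)) 4)) | E=∅ | St=∅]
step 1: [T=-1 | E=∅ | St=[subR]]
step 2: [T=((λw. ((λv. 4) w)) 4) | E=∅ | St=[subL(-1)]]
step 3: [T=(λw. ((λv. 4) w)) | E=∅ | St=[thunk :: subL(-1)]]
step 4: [T=((λv. 4) w) | E={w↦thunk(4, ∅)} | St=[subL(-1)]]
step 5: [T=(λv. 4) | E={w↦thunk(4, ∅)} | St=[thunk :: subL(-1)]]
step 6: [T=4 | E={v↦thunk(w, {w↦thunk(4, ∅)}), w↦thunk(4, ∅)} | St=[subL(-1)]]
→ final value -5

Answer: -5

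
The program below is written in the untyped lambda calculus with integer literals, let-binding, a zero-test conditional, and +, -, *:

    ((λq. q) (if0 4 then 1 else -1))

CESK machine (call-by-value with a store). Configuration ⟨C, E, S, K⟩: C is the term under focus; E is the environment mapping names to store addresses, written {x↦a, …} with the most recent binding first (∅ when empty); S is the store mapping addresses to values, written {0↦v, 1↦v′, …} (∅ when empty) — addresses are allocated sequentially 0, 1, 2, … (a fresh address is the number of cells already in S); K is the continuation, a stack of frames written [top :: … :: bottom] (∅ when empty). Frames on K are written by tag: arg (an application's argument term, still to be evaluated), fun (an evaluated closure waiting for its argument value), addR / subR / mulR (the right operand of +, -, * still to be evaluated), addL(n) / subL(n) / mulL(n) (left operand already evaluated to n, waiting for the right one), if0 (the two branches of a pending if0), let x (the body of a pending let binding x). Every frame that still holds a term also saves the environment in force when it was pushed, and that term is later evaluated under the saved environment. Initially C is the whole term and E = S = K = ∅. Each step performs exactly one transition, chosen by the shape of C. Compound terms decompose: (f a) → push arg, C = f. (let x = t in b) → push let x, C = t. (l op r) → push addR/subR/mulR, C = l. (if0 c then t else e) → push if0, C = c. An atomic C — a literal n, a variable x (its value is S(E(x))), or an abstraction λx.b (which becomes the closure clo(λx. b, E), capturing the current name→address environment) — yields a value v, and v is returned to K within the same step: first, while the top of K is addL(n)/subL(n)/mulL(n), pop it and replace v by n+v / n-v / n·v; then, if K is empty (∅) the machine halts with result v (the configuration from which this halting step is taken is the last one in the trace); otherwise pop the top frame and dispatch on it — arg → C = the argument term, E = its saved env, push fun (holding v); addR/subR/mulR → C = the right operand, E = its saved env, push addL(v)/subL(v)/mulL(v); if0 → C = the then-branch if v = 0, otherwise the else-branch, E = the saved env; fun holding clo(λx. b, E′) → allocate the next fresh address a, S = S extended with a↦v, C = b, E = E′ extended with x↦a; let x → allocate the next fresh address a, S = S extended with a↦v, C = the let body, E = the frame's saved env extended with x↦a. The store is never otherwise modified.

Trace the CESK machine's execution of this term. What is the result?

[0] [C=((λq. q) (if0 4 then 1 else -1)) | E=∅ | S=∅ | K=∅]
[1] [C=(λq. q) | E=∅ | S=∅ | K=[arg]]
[2] [C=(if0 4 then 1 else -1) | E=∅ | S=∅ | K=[fun]]
[3] [C=4 | E=∅ | S=∅ | K=[if0 :: fun]]
[4] [C=-1 | E=∅ | S=∅ | K=[fun]]
[5] [C=q | E={q↦0} | S={0↦-1} | K=∅]
→ final value -1

Answer: -1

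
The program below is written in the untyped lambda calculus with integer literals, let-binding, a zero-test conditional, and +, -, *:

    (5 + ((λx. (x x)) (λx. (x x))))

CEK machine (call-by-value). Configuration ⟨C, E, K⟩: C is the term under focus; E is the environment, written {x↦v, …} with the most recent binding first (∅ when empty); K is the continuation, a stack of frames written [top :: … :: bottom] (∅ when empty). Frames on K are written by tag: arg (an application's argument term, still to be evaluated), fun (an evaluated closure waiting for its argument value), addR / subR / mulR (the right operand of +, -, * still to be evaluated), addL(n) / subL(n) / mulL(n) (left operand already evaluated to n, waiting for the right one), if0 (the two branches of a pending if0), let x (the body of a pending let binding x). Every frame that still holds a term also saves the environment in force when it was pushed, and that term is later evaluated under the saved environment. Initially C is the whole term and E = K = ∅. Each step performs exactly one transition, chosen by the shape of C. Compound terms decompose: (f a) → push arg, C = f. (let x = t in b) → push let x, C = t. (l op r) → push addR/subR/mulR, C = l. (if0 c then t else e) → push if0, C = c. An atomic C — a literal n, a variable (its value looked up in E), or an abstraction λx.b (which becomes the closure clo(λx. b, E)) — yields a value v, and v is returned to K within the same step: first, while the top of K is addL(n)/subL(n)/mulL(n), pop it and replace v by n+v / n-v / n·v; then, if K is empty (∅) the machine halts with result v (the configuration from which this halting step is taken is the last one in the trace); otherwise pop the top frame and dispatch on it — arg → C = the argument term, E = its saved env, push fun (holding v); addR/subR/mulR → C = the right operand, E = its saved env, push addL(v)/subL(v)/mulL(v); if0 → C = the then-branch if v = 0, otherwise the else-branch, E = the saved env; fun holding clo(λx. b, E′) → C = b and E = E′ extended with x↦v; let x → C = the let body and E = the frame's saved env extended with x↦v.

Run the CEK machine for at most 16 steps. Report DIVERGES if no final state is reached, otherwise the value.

Answer: DIVERGES (no final state within 16 steps)

Machine steps:
t=0: <C=(5 + ((λx. (x x)) (λx. (x x)))), E=∅, K=∅>
t=1: <C=5, E=∅, K=[addR]>
t=2: <C=((λx. (x x)) (λx. (x x))), E=∅, K=[addL(5)]>
t=3: <C=(λx. (x x)), E=∅, K=[arg :: addL(5)]>
t=4: <C=(λx. (x x)), E=∅, K=[fun :: addL(5)]>
t=5: <C=(x x), E={x↦clo(λx. (x x), ∅)}, K=[addL(5)]>
t=6: <C=x, E={x↦clo(λx. (x x), ∅)}, K=[arg :: addL(5)]>
t=7: <C=x, E={x↦clo(λx. (x x), ∅)}, K=[fun :: addL(5)]>
… configuration repeats with period 3 (steps 5–7 recur indefinitely) …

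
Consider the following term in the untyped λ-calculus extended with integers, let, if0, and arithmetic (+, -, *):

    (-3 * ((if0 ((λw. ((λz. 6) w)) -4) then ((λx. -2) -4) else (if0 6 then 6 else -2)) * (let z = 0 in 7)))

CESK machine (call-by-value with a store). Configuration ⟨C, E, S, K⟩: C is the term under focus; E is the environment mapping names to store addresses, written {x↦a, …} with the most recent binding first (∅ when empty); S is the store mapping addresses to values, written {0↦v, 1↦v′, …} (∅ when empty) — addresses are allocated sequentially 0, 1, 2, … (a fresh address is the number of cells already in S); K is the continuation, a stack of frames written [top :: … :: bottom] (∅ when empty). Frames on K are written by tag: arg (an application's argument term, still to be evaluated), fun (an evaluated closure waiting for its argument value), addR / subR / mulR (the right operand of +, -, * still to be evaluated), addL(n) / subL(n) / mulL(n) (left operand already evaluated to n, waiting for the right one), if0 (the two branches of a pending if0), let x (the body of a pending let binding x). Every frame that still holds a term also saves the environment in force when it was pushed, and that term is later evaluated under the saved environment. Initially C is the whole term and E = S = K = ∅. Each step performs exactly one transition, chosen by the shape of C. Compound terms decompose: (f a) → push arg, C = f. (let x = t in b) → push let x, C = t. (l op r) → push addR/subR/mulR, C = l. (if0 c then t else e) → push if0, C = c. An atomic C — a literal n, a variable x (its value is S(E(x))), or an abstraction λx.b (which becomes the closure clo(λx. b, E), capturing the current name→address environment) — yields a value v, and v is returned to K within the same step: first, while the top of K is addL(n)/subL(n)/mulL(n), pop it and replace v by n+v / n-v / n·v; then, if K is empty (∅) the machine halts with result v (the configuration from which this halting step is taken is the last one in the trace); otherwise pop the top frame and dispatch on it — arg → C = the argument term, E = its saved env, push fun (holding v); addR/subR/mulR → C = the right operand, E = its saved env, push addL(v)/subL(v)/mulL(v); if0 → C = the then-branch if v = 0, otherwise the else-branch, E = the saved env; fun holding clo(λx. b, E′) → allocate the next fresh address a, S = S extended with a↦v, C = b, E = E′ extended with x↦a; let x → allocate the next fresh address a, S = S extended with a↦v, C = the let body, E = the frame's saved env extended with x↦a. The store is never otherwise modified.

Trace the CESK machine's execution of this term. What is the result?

Answer: 42

Execution trace:
step 0: ⟨C=(-3 * ((if0 ((λw. ((λz. 6) w)) -4) then ((λx. -2) -4) else (if0 6 then 6 else -2)) * (let z = 0 in 7))); E=∅; S=∅; K=∅⟩
step 1: ⟨C=-3; E=∅; S=∅; K=[mulR]⟩
step 2: ⟨C=((if0 ((λw. ((λz. 6) w)) -4) then ((λx. -2) -4) else (if0 6 then 6 else -2)) * (let z = 0 in 7)); E=∅; S=∅; K=[mulL(-3)]⟩
step 3: ⟨C=(if0 ((λw. ((λz. 6) w)) -4) then ((λx. -2) -4) else (if0 6 then 6 else -2)); E=∅; S=∅; K=[mulR :: mulL(-3)]⟩
step 4: ⟨C=((λw. ((λz. 6) w)) -4); E=∅; S=∅; K=[if0 :: mulR :: mulL(-3)]⟩
step 5: ⟨C=(λw. ((λz. 6) w)); E=∅; S=∅; K=[arg :: if0 :: mulR :: mulL(-3)]⟩
step 6: ⟨C=-4; E=∅; S=∅; K=[fun :: if0 :: mulR :: mulL(-3)]⟩
step 7: ⟨C=((λz. 6) w); E={w↦0}; S={0↦-4}; K=[if0 :: mulR :: mulL(-3)]⟩
step 8: ⟨C=(λz. 6); E={w↦0}; S={0↦-4}; K=[arg :: if0 :: mulR :: mulL(-3)]⟩
step 9: ⟨C=w; E={w↦0}; S={0↦-4}; K=[fun :: if0 :: mulR :: mulL(-3)]⟩
step 10: ⟨C=6; E={z↦1, w↦0}; S={0↦-4, 1↦-4}; K=[if0 :: mulR :: mulL(-3)]⟩
step 11: ⟨C=(if0 6 then 6 else -2); E=∅; S={0↦-4, 1↦-4}; K=[mulR :: mulL(-3)]⟩
step 12: ⟨C=6; E=∅; S={0↦-4, 1↦-4}; K=[if0 :: mulR :: mulL(-3)]⟩
step 13: ⟨C=-2; E=∅; S={0↦-4, 1↦-4}; K=[mulR :: mulL(-3)]⟩
step 14: ⟨C=(let z = 0 in 7); E=∅; S={0↦-4, 1↦-4}; K=[mulL(-2) :: mulL(-3)]⟩
step 15: ⟨C=0; E=∅; S={0↦-4, 1↦-4}; K=[let z :: mulL(-2) :: mulL(-3)]⟩
step 16: ⟨C=7; E={z↦2}; S={0↦-4, 1↦-4, 2↦0}; K=[mulL(-2) :: mulL(-3)]⟩
→ final value 42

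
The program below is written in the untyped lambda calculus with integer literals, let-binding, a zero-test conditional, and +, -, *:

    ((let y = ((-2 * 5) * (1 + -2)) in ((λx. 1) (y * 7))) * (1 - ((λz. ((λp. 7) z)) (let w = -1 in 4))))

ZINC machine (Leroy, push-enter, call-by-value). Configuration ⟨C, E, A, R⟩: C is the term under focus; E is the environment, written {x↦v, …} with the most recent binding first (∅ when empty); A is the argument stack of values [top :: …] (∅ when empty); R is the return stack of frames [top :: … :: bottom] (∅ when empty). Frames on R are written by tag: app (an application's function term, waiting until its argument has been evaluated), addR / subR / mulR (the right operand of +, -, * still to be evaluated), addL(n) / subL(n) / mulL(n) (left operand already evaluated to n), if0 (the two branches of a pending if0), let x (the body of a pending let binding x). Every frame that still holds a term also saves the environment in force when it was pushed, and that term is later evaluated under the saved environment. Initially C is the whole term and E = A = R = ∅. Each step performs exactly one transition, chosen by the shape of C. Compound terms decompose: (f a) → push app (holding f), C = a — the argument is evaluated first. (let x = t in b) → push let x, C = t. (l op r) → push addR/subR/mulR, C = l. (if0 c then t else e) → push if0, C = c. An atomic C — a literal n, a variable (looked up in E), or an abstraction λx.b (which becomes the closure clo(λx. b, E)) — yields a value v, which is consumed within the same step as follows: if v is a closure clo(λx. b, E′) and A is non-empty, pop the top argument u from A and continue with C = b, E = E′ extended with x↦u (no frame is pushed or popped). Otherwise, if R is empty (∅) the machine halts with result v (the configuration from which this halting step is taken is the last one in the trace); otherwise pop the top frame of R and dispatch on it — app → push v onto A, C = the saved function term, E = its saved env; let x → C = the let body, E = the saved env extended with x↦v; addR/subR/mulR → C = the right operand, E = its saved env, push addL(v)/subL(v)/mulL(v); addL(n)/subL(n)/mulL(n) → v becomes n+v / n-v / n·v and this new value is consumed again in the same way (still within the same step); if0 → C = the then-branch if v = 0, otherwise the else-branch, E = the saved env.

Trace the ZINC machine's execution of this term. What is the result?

Answer: -6

Execution trace:
[0] <C=((let y = ((-2 * 5) * (1 + -2)) in ((λx. 1) (y * 7))) * (1 - ((λz. ((λp. 7) z)) (let w = -1 in 4)))), E=∅, A=∅, R=∅>
[1] <C=(let y = ((-2 * 5) * (1 + -2)) in ((λx. 1) (y * 7))), E=∅, A=∅, R=[mulR]>
[2] <C=((-2 * 5) * (1 + -2)), E=∅, A=∅, R=[let y :: mulR]>
[3] <C=(-2 * 5), E=∅, A=∅, R=[mulR :: let y :: mulR]>
[4] <C=-2, E=∅, A=∅, R=[mulR :: mulR :: let y :: mulR]>
[5] <C=5, E=∅, A=∅, R=[mulL(-2) :: mulR :: let y :: mulR]>
[6] <C=(1 + -2), E=∅, A=∅, R=[mulL(-10) :: let y :: mulR]>
[7] <C=1, E=∅, A=∅, R=[addR :: mulL(-10) :: let y :: mulR]>
[8] <C=-2, E=∅, A=∅, R=[addL(1) :: mulL(-10) :: let y :: mulR]>
[9] <C=((λx. 1) (y * 7)), E={y↦10}, A=∅, R=[mulR]>
[10] <C=(y * 7), E={y↦10}, A=∅, R=[app :: mulR]>
[11] <C=y, E={y↦10}, A=∅, R=[mulR :: app :: mulR]>
[12] <C=7, E={y↦10}, A=∅, R=[mulL(10) :: app :: mulR]>
[13] <C=(λx. 1), E={y↦10}, A=[70], R=[mulR]>
[14] <C=1, E={x↦70, y↦10}, A=∅, R=[mulR]>
[15] <C=(1 - ((λz. ((λp. 7) z)) (let w = -1 in 4))), E=∅, A=∅, R=[mulL(1)]>
[16] <C=1, E=∅, A=∅, R=[subR :: mulL(1)]>
[17] <C=((λz. ((λp. 7) z)) (let w = -1 in 4)), E=∅, A=∅, R=[subL(1) :: mulL(1)]>
[18] <C=(let w = -1 in 4), E=∅, A=∅, R=[app :: subL(1) :: mulL(1)]>
[19] <C=-1, E=∅, A=∅, R=[let w :: app :: subL(1) :: mulL(1)]>
[20] <C=4, E={w↦-1}, A=∅, R=[app :: subL(1) :: mulL(1)]>
[21] <C=(λz. ((λp. 7) z)), E=∅, A=[4], R=[subL(1) :: mulL(1)]>
[22] <C=((λp. 7) z), E={z↦4}, A=∅, R=[subL(1) :: mulL(1)]>
[23] <C=z, E={z↦4}, A=∅, R=[app :: subL(1) :: mulL(1)]>
[24] <C=(λp. 7), E={z↦4}, A=[4], R=[subL(1) :: mulL(1)]>
[25] <C=7, E={p↦4, z↦4}, A=∅, R=[subL(1) :: mulL(1)]>
→ final value -6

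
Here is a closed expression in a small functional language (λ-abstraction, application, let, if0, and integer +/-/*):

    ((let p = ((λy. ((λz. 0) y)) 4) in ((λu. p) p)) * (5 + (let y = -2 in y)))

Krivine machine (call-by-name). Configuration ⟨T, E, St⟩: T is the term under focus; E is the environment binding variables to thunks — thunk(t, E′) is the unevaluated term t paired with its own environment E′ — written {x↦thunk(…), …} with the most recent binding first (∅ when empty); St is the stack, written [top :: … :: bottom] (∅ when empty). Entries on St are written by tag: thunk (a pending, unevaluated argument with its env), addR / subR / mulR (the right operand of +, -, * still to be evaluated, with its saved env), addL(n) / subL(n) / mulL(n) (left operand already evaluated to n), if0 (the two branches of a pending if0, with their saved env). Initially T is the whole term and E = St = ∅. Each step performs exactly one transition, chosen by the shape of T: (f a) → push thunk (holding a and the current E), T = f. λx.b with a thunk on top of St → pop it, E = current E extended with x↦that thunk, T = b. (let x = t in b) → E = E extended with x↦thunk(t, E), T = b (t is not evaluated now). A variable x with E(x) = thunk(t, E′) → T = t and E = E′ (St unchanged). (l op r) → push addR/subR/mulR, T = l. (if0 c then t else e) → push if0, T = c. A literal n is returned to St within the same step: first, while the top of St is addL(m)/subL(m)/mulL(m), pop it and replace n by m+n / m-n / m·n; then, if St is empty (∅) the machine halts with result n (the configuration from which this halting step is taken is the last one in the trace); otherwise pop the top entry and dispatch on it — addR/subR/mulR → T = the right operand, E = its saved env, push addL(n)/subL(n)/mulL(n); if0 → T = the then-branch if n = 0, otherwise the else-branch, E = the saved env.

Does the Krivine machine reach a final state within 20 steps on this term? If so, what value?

0. <T=((let p = ((λy. ((λz. 0) y)) 4) in ((λu. p) p)) * (5 + (let y = -2 in y))), E=∅, St=∅>
1. <T=(let p = ((λy. ((λz. 0) y)) 4) in ((λu. p) p)), E=∅, St=[mulR]>
2. <T=((λu. p) p), E={p↦thunk(((λy. ((λz. 0) y)) 4), ∅)}, St=[mulR]>
3. <T=(λu. p), E={p↦thunk(((λy. ((λz. 0) y)) 4), ∅)}, St=[thunk :: mulR]>
4. <T=p, E={u↦thunk(p, {p↦thunk(((λy. ((λz. 0) y)) 4), ∅)}), p↦thunk(((λy. ((λz. 0) y)) 4), ∅)}, St=[mulR]>
5. <T=((λy. ((λz. 0) y)) 4), E=∅, St=[mulR]>
6. <T=(λy. ((λz. 0) y)), E=∅, St=[thunk :: mulR]>
7. <T=((λz. 0) y), E={y↦thunk(4, ∅)}, St=[mulR]>
8. <T=(λz. 0), E={y↦thunk(4, ∅)}, St=[thunk :: mulR]>
9. <T=0, E={z↦thunk(y, {y↦thunk(4, ∅)}), y↦thunk(4, ∅)}, St=[mulR]>
10. <T=(5 + (let y = -2 in y)), E=∅, St=[mulL(0)]>
11. <T=5, E=∅, St=[addR :: mulL(0)]>
12. <T=(let y = -2 in y), E=∅, St=[addL(5) :: mulL(0)]>
13. <T=y, E={y↦thunk(-2, ∅)}, St=[addL(5) :: mulL(0)]>
14. <T=-2, E=∅, St=[addL(5) :: mulL(0)]>
→ final value 0

Answer: 0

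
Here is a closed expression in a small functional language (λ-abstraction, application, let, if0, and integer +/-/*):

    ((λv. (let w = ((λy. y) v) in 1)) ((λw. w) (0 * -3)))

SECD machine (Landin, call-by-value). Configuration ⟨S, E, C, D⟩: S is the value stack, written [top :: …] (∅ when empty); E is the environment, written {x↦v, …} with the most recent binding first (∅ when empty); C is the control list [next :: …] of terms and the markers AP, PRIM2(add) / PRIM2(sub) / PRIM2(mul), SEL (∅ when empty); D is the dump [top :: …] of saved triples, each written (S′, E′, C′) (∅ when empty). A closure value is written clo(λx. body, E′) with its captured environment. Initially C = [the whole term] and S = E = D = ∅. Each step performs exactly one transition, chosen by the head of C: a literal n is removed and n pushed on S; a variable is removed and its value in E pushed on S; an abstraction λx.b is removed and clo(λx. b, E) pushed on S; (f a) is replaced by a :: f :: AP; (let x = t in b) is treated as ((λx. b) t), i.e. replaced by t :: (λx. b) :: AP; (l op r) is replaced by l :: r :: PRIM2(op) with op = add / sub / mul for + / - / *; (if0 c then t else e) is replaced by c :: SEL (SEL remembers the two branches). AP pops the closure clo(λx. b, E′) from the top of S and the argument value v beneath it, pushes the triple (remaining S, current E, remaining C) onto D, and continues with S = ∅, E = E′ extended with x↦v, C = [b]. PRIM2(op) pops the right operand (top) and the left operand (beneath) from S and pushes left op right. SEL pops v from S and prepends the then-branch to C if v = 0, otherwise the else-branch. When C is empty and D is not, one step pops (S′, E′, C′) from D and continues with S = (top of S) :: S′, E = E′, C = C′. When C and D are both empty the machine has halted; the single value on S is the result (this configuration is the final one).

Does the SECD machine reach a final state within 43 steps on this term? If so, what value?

t=0: <S=∅, E=∅, C=[((λv. (let w = ((λy. y) v) in 1)) ((λw. w) (0 * -3)))], D=∅>
t=1: <S=∅, E=∅, C=[((λw. w) (0 * -3)) :: (λv. (let w = ((λy. y) v) in 1)) :: AP], D=∅>
t=2: <S=∅, E=∅, C=[(0 * -3) :: (λw. w) :: AP :: (λv. (let w = ((λy. y) v) in 1)) :: AP], D=∅>
t=3: <S=∅, E=∅, C=[0 :: -3 :: PRIM2(mul) :: (λw. w) :: AP :: (λv. (let w = ((λy. y) v) in 1)) :: AP], D=∅>
t=4: <S=[0], E=∅, C=[-3 :: PRIM2(mul) :: (λw. w) :: AP :: (λv. (let w = ((λy. y) v) in 1)) :: AP], D=∅>
t=5: <S=[-3 :: 0], E=∅, C=[PRIM2(mul) :: (λw. w) :: AP :: (λv. (let w = ((λy. y) v) in 1)) :: AP], D=∅>
t=6: <S=[0], E=∅, C=[(λw. w) :: AP :: (λv. (let w = ((λy. y) v) in 1)) :: AP], D=∅>
t=7: <S=[clo(λw. w, ∅) :: 0], E=∅, C=[AP :: (λv. (let w = ((λy. y) v) in 1)) :: AP], D=∅>
t=8: <S=∅, E={w↦0}, C=[w], D=[(∅, ∅, [(λv. (let w = ((λy. y) v) in 1)) :: AP])]>
t=9: <S=[0], E={w↦0}, C=∅, D=[(∅, ∅, [(λv. (let w = ((λy. y) v) in 1)) :: AP])]>
t=10: <S=[0], E=∅, C=[(λv. (let w = ((λy. y) v) in 1)) :: AP], D=∅>
t=11: <S=[clo(λv. (let w = ((λy. y) v) in 1), ∅) :: 0], E=∅, C=[AP], D=∅>
t=12: <S=∅, E={v↦0}, C=[(let w = ((λy. y) v) in 1)], D=[(∅, ∅, ∅)]>
t=13: <S=∅, E={v↦0}, C=[((λy. y) v) :: (λw. 1) :: AP], D=[(∅, ∅, ∅)]>
t=14: <S=∅, E={v↦0}, C=[v :: (λy. y) :: AP :: (λw. 1) :: AP], D=[(∅, ∅, ∅)]>
t=15: <S=[0], E={v↦0}, C=[(λy. y) :: AP :: (λw. 1) :: AP], D=[(∅, ∅, ∅)]>
t=16: <S=[clo(λy. y, {v↦0}) :: 0], E={v↦0}, C=[AP :: (λw. 1) :: AP], D=[(∅, ∅, ∅)]>
t=17: <S=∅, E={y↦0, v↦0}, C=[y], D=[(∅, {v↦0}, [(λw. 1) :: AP]) :: (∅, ∅, ∅)]>
t=18: <S=[0], E={y↦0, v↦0}, C=∅, D=[(∅, {v↦0}, [(λw. 1) :: AP]) :: (∅, ∅, ∅)]>
t=19: <S=[0], E={v↦0}, C=[(λw. 1) :: AP], D=[(∅, ∅, ∅)]>
t=20: <S=[clo(λw. 1, {v↦0}) :: 0], E={v↦0}, C=[AP], D=[(∅, ∅, ∅)]>
t=21: <S=∅, E={w↦0, v↦0}, C=[1], D=[(∅, {v↦0}, ∅) :: (∅, ∅, ∅)]>
t=22: <S=[1], E={w↦0, v↦0}, C=∅, D=[(∅, {v↦0}, ∅) :: (∅, ∅, ∅)]>
t=23: <S=[1], E={v↦0}, C=∅, D=[(∅, ∅, ∅)]>
t=24: <S=[1], E=∅, C=∅, D=∅>
→ final value 1

Answer: 1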